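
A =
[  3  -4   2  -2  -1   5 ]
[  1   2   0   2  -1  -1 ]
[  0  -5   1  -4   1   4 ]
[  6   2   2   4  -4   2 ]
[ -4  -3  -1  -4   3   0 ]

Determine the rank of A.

2

Row reduce to echelon form.
R2 ← R2 − (1/3)·R1: [0, 10/3, -2/3, 8/3, -2/3, -8/3]
R4 ← R4 − (2)·R1: [0, 10, -2, 8, -2, -8]
R5 ← R5 + (4/3)·R1: [0, -25/3, 5/3, -20/3, 5/3, 20/3]
R3 ← R3 + (3/2)·R2: [0, 0, 0, 0, 0, 0]
R4 ← R4 − (3)·R2: [0, 0, 0, 0, 0, 0]
R5 ← R5 + (5/2)·R2: [0, 0, 0, 0, 0, 0]
Echelon form has 2 nonzero rows, so rank(A) = 2.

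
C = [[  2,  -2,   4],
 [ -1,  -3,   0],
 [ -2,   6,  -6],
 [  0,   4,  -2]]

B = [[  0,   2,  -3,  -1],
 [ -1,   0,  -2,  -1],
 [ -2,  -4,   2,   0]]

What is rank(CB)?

First compute CB:
[[ -6, -12,   6,   0],
 [  3,  -2,   9,   4],
 [  6,  20, -18,  -4],
 [  0,   8, -12,  -4]]
Now row reduce the product.
R2 ← R2 + (1/2)·R1: [0, -8, 12, 4]
R3 ← R3 + R1: [0, 8, -12, -4]
R3 ← R3 + R2: [0, 0, 0, 0]
R4 ← R4 + R2: [0, 0, 0, 0]
2 nonzero rows, so rank(CB) = 2.

2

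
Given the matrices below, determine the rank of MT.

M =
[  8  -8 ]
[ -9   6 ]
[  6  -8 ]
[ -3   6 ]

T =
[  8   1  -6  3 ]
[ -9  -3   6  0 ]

First compute MT:
[[136,  32, -96,  24],
 [-126, -27,  90, -27],
 [120,  30, -84,  18],
 [-78, -21,  54,  -9]]
Now row reduce the product.
R2 ← R2 + (63/68)·R1: [0, 45/17, 18/17, -81/17]
R3 ← R3 − (15/17)·R1: [0, 30/17, 12/17, -54/17]
R4 ← R4 + (39/68)·R1: [0, -45/17, -18/17, 81/17]
R3 ← R3 − (2/3)·R2: [0, 0, 0, 0]
R4 ← R4 + R2: [0, 0, 0, 0]
2 nonzero rows, so rank(MT) = 2.

2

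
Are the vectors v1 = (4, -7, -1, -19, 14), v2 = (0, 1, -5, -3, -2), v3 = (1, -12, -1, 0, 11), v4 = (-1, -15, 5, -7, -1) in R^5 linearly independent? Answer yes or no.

yes

Form the matrix with these vectors as rows and row reduce.
R3 ← R3 − (1/4)·R1: [0, -41/4, -3/4, 19/4, 15/2]
R4 ← R4 + (1/4)·R1: [0, -67/4, 19/4, -47/4, 5/2]
R3 ← R3 + (41/4)·R2: [0, 0, -52, -26, -13]
R4 ← R4 + (67/4)·R2: [0, 0, -79, -62, -31]
R4 ← R4 − (79/52)·R3: [0, 0, 0, -45/2, -45/4]
4 nonzero rows, so the 4 vectors span a space of dimension 4.
Since 4 = 4, the vectors are linearly independent.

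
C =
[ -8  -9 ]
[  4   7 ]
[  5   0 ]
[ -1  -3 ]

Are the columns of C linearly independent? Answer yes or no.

yes

Row reduce C to echelon form.
R2 ← R2 + (1/2)·R1: [0, 5/2]
R3 ← R3 + (5/8)·R1: [0, -45/8]
R4 ← R4 − (1/8)·R1: [0, -15/8]
R3 ← R3 + (9/4)·R2: [0, 0]
R4 ← R4 + (3/4)·R2: [0, 0]
2 pivots among 2 columns.
Every column is a pivot column, so the columns are linearly independent.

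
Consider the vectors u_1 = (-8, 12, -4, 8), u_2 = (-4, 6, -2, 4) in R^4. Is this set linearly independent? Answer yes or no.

Form the matrix with these vectors as rows and row reduce.
R2 ← R2 − (1/2)·R1: [0, 0, 0, 0]
1 nonzero row, so the 2 vectors span a space of dimension 1.
Since 1 < 2, the vectors are linearly dependent.

no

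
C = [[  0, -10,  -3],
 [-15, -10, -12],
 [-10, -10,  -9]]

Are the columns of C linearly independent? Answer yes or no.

no

Row reduce C to echelon form.
Swap R1 ↔ R2
R3 ← R3 − (2/3)·R1: [0, -10/3, -1]
R3 ← R3 − (1/3)·R2: [0, 0, 0]
2 pivots among 3 columns.
Only 2 < 3 pivot columns, so the columns are linearly dependent.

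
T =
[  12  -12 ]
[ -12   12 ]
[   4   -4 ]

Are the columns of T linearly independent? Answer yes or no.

no

Row reduce T to echelon form.
R2 ← R2 + R1: [0, 0]
R3 ← R3 − (1/3)·R1: [0, 0]
1 pivot among 2 columns.
Only 1 < 2 pivot columns, so the columns are linearly dependent.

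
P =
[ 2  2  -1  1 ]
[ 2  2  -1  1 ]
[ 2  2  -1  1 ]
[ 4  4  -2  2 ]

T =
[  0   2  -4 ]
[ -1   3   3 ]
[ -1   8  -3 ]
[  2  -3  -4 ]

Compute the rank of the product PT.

First compute PT:
[[  1,  -1,  -3],
 [  1,  -1,  -3],
 [  1,  -1,  -3],
 [  2,  -2,  -6]]
Now row reduce the product.
R2 ← R2 − R1: [0, 0, 0]
R3 ← R3 − R1: [0, 0, 0]
R4 ← R4 − (2)·R1: [0, 0, 0]
1 nonzero row, so rank(PT) = 1.

1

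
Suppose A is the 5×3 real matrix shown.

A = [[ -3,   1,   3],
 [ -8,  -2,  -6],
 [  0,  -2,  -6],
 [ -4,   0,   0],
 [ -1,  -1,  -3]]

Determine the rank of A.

Row reduce to echelon form.
R2 ← R2 − (8/3)·R1: [0, -14/3, -14]
R4 ← R4 − (4/3)·R1: [0, -4/3, -4]
R5 ← R5 − (1/3)·R1: [0, -4/3, -4]
R3 ← R3 − (3/7)·R2: [0, 0, 0]
R4 ← R4 − (2/7)·R2: [0, 0, 0]
R5 ← R5 − (2/7)·R2: [0, 0, 0]
Echelon form has 2 nonzero rows, so rank(A) = 2.

2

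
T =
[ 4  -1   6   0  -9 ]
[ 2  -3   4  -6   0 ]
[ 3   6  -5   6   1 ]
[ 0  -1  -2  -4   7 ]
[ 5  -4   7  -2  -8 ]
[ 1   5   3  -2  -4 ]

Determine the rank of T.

4

Row reduce to echelon form.
R2 ← R2 − (1/2)·R1: [0, -5/2, 1, -6, 9/2]
R3 ← R3 − (3/4)·R1: [0, 27/4, -19/2, 6, 31/4]
R5 ← R5 − (5/4)·R1: [0, -11/4, -1/2, -2, 13/4]
R6 ← R6 − (1/4)·R1: [0, 21/4, 3/2, -2, -7/4]
R3 ← R3 + (27/10)·R2: [0, 0, -34/5, -51/5, 199/10]
R4 ← R4 − (2/5)·R2: [0, 0, -12/5, -8/5, 26/5]
R5 ← R5 − (11/10)·R2: [0, 0, -8/5, 23/5, -17/10]
R6 ← R6 + (21/10)·R2: [0, 0, 18/5, -73/5, 77/10]
R4 ← R4 − (6/17)·R3: [0, 0, 0, 2, -31/17]
R5 ← R5 − (4/17)·R3: [0, 0, 0, 7, -217/34]
R6 ← R6 + (9/17)·R3: [0, 0, 0, -20, 310/17]
R5 ← R5 − (7/2)·R4: [0, 0, 0, 0, 0]
R6 ← R6 + (10)·R4: [0, 0, 0, 0, 0]
Echelon form has 4 nonzero rows, so rank(T) = 4.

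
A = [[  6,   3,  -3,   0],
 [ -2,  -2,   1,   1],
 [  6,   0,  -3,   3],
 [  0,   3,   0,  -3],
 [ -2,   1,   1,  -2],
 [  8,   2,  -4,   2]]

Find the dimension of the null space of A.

Row reduce to echelon form.
R2 ← R2 + (1/3)·R1: [0, -1, 0, 1]
R3 ← R3 − R1: [0, -3, 0, 3]
R5 ← R5 + (1/3)·R1: [0, 2, 0, -2]
R6 ← R6 − (4/3)·R1: [0, -2, 0, 2]
R3 ← R3 − (3)·R2: [0, 0, 0, 0]
R4 ← R4 + (3)·R2: [0, 0, 0, 0]
R5 ← R5 + (2)·R2: [0, 0, 0, 0]
R6 ← R6 − (2)·R2: [0, 0, 0, 0]
2 nonzero rows, so rank(A) = 2.
A has 4 columns; by rank–nullity, nullity = 4 − 2 = 2.

2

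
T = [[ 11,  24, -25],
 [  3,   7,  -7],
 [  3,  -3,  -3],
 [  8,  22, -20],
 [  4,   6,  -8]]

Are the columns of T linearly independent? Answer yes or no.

Row reduce T to echelon form.
R2 ← R2 − (3/11)·R1: [0, 5/11, -2/11]
R3 ← R3 − (3/11)·R1: [0, -105/11, 42/11]
R4 ← R4 − (8/11)·R1: [0, 50/11, -20/11]
R5 ← R5 − (4/11)·R1: [0, -30/11, 12/11]
R3 ← R3 + (21)·R2: [0, 0, 0]
R4 ← R4 − (10)·R2: [0, 0, 0]
R5 ← R5 + (6)·R2: [0, 0, 0]
2 pivots among 3 columns.
Only 2 < 3 pivot columns, so the columns are linearly dependent.

no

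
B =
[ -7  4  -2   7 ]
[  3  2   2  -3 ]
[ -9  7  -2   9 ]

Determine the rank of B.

Row reduce to echelon form.
R2 ← R2 + (3/7)·R1: [0, 26/7, 8/7, 0]
R3 ← R3 − (9/7)·R1: [0, 13/7, 4/7, 0]
R3 ← R3 − (1/2)·R2: [0, 0, 0, 0]
Echelon form has 2 nonzero rows, so rank(B) = 2.

2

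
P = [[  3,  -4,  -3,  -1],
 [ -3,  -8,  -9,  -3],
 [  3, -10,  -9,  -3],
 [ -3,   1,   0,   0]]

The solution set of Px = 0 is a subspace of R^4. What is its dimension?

2

Row reduce to echelon form.
R2 ← R2 + R1: [0, -12, -12, -4]
R3 ← R3 − R1: [0, -6, -6, -2]
R4 ← R4 + R1: [0, -3, -3, -1]
R3 ← R3 − (1/2)·R2: [0, 0, 0, 0]
R4 ← R4 − (1/4)·R2: [0, 0, 0, 0]
2 nonzero rows, so rank(P) = 2.
P has 4 columns; by rank–nullity, nullity = 4 − 2 = 2.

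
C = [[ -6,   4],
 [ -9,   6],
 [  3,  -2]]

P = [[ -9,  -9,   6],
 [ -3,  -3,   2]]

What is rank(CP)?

First compute CP:
[[ 42,  42, -28],
 [ 63,  63, -42],
 [-21, -21,  14]]
Now row reduce the product.
R2 ← R2 − (3/2)·R1: [0, 0, 0]
R3 ← R3 + (1/2)·R1: [0, 0, 0]
1 nonzero row, so rank(CP) = 1.

1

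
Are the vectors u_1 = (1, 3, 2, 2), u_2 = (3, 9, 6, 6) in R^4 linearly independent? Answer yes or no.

Form the matrix with these vectors as rows and row reduce.
R2 ← R2 − (3)·R1: [0, 0, 0, 0]
1 nonzero row, so the 2 vectors span a space of dimension 1.
Since 1 < 2, the vectors are linearly dependent.

no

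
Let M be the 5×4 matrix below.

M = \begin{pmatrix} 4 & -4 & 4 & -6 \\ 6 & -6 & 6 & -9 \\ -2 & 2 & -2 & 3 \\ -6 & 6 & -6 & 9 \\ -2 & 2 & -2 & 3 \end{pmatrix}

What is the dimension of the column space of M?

Row reduce to echelon form.
R2 ← R2 − (3/2)·R1: [0, 0, 0, 0]
R3 ← R3 + (1/2)·R1: [0, 0, 0, 0]
R4 ← R4 + (3/2)·R1: [0, 0, 0, 0]
R5 ← R5 + (1/2)·R1: [0, 0, 0, 0]
Echelon form has 1 nonzero row, so rank(M) = 1.
The column space has dimension equal to the rank: 1.

1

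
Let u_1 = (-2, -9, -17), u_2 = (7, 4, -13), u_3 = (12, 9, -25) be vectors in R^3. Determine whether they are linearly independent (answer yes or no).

yes

Form the matrix with these vectors as rows and row reduce.
R2 ← R2 + (7/2)·R1: [0, -55/2, -145/2]
R3 ← R3 + (6)·R1: [0, -45, -127]
R3 ← R3 − (18/11)·R2: [0, 0, -92/11]
3 nonzero rows, so the 3 vectors span a space of dimension 3.
Since 3 = 3, the vectors are linearly independent.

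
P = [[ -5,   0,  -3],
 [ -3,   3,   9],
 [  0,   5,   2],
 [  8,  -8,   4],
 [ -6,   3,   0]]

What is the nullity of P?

0

Row reduce to echelon form.
R2 ← R2 − (3/5)·R1: [0, 3, 54/5]
R4 ← R4 + (8/5)·R1: [0, -8, -4/5]
R5 ← R5 − (6/5)·R1: [0, 3, 18/5]
R3 ← R3 − (5/3)·R2: [0, 0, -16]
R4 ← R4 + (8/3)·R2: [0, 0, 28]
R5 ← R5 − R2: [0, 0, -36/5]
R4 ← R4 + (7/4)·R3: [0, 0, 0]
R5 ← R5 − (9/20)·R3: [0, 0, 0]
3 nonzero rows, so rank(P) = 3.
P has 3 columns; by rank–nullity, nullity = 3 − 3 = 0.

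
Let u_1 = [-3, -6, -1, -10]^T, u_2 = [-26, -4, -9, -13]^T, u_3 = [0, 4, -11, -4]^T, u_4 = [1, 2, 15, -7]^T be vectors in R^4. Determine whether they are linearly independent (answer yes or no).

yes

Form the matrix with these vectors as rows and row reduce.
R2 ← R2 − (26/3)·R1: [0, 48, -1/3, 221/3]
R4 ← R4 + (1/3)·R1: [0, 0, 44/3, -31/3]
R3 ← R3 − (1/12)·R2: [0, 0, -395/36, -365/36]
R4 ← R4 + (528/395)·R3: [0, 0, 0, -1887/79]
4 nonzero rows, so the 4 vectors span a space of dimension 4.
Since 4 = 4, the vectors are linearly independent.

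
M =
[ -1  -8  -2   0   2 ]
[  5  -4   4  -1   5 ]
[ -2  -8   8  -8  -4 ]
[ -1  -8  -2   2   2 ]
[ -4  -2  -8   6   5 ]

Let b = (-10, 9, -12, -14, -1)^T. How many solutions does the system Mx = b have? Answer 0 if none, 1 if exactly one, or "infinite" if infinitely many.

1

Row reduce the augmented matrix [M | b].
R2 ← R2 + (5)·R1: [0, -44, -6, -1, 15, -41]
R3 ← R3 − (2)·R1: [0, 8, 12, -8, -8, 8]
R4 ← R4 − R1: [0, 0, 0, 2, 0, -4]
R5 ← R5 − (4)·R1: [0, 30, 0, 6, -3, 39]
R3 ← R3 + (2/11)·R2: [0, 0, 120/11, -90/11, -58/11, 6/11]
R5 ← R5 + (15/22)·R2: [0, 0, -45/11, 117/22, 159/22, 243/22]
R5 ← R5 + (3/8)·R3: [0, 0, 0, 9/4, 21/4, 45/4]
R5 ← R5 − (9/8)·R4: [0, 0, 0, 0, 21/4, 63/4]
The echelon form has 5 nonzero rows, and every pivot lies in the first 5 columns, so rank(M) = rank([M|b]) = 5.
The system is consistent.
rank = 5 = number of unknowns, so the solution is unique.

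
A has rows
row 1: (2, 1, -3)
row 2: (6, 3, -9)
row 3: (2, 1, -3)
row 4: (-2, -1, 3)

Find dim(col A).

1

Row reduce to echelon form.
R2 ← R2 − (3)·R1: [0, 0, 0]
R3 ← R3 − R1: [0, 0, 0]
R4 ← R4 + R1: [0, 0, 0]
Echelon form has 1 nonzero row, so rank(A) = 1.
The column space has dimension equal to the rank: 1.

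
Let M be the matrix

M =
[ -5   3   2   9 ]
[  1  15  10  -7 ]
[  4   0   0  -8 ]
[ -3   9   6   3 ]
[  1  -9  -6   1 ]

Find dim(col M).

Row reduce to echelon form.
R2 ← R2 + (1/5)·R1: [0, 78/5, 52/5, -26/5]
R3 ← R3 + (4/5)·R1: [0, 12/5, 8/5, -4/5]
R4 ← R4 − (3/5)·R1: [0, 36/5, 24/5, -12/5]
R5 ← R5 + (1/5)·R1: [0, -42/5, -28/5, 14/5]
R3 ← R3 − (2/13)·R2: [0, 0, 0, 0]
R4 ← R4 − (6/13)·R2: [0, 0, 0, 0]
R5 ← R5 + (7/13)·R2: [0, 0, 0, 0]
Echelon form has 2 nonzero rows, so rank(M) = 2.
The column space has dimension equal to the rank: 2.

2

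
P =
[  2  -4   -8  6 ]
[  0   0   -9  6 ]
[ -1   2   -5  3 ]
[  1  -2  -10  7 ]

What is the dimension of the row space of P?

Row reduce to echelon form.
R3 ← R3 + (1/2)·R1: [0, 0, -9, 6]
R4 ← R4 − (1/2)·R1: [0, 0, -6, 4]
R3 ← R3 − R2: [0, 0, 0, 0]
R4 ← R4 − (2/3)·R2: [0, 0, 0, 0]
Echelon form has 2 nonzero rows, so rank(P) = 2.
The row space has dimension equal to the rank: 2.

2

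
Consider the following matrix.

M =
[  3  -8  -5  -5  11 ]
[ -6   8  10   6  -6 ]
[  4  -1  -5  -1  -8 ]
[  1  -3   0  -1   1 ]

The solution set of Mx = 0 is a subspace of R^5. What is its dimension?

2

Row reduce to echelon form.
R2 ← R2 + (2)·R1: [0, -8, 0, -4, 16]
R3 ← R3 − (4/3)·R1: [0, 29/3, 5/3, 17/3, -68/3]
R4 ← R4 − (1/3)·R1: [0, -1/3, 5/3, 2/3, -8/3]
R3 ← R3 + (29/24)·R2: [0, 0, 5/3, 5/6, -10/3]
R4 ← R4 − (1/24)·R2: [0, 0, 5/3, 5/6, -10/3]
R4 ← R4 − R3: [0, 0, 0, 0, 0]
3 nonzero rows, so rank(M) = 3.
M has 5 columns; by rank–nullity, nullity = 5 − 3 = 2.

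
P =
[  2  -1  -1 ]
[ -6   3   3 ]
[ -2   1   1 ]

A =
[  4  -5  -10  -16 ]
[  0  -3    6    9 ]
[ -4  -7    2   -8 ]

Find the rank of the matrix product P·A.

1

First compute PA:
[[ 12,   0, -28, -33],
 [-36,   0,  84,  99],
 [-12,   0,  28,  33]]
Now row reduce the product.
R2 ← R2 + (3)·R1: [0, 0, 0, 0]
R3 ← R3 + R1: [0, 0, 0, 0]
1 nonzero row, so rank(PA) = 1.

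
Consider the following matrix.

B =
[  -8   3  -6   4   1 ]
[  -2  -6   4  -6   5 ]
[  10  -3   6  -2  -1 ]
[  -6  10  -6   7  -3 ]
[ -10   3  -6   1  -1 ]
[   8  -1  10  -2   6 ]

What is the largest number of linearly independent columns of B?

5

Row reduce to echelon form.
R2 ← R2 − (1/4)·R1: [0, -27/4, 11/2, -7, 19/4]
R3 ← R3 + (5/4)·R1: [0, 3/4, -3/2, 3, 1/4]
R4 ← R4 − (3/4)·R1: [0, 31/4, -3/2, 4, -15/4]
R5 ← R5 − (5/4)·R1: [0, -3/4, 3/2, -4, -9/4]
R6 ← R6 + R1: [0, 2, 4, 2, 7]
R3 ← R3 + (1/9)·R2: [0, 0, -8/9, 20/9, 7/9]
R4 ← R4 + (31/27)·R2: [0, 0, 130/27, -109/27, 46/27]
R5 ← R5 − (1/9)·R2: [0, 0, 8/9, -29/9, -25/9]
R6 ← R6 + (8/27)·R2: [0, 0, 152/27, -2/27, 227/27]
R4 ← R4 + (65/12)·R3: [0, 0, 0, 8, 71/12]
R5 ← R5 + R3: [0, 0, 0, -1, -2]
R6 ← R6 + (19/3)·R3: [0, 0, 0, 14, 40/3]
R5 ← R5 + (1/8)·R4: [0, 0, 0, 0, -121/96]
R6 ← R6 − (7/4)·R4: [0, 0, 0, 0, 143/48]
R6 ← R6 + (26/11)·R5: [0, 0, 0, 0, 0]
Echelon form has 5 nonzero rows, so rank(B) = 5.
The rank gives the maximum number of linearly independent columns: 5.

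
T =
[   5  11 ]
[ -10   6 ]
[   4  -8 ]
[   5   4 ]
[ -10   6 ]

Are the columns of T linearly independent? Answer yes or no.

yes

Row reduce T to echelon form.
R2 ← R2 + (2)·R1: [0, 28]
R3 ← R3 − (4/5)·R1: [0, -84/5]
R4 ← R4 − R1: [0, -7]
R5 ← R5 + (2)·R1: [0, 28]
R3 ← R3 + (3/5)·R2: [0, 0]
R4 ← R4 + (1/4)·R2: [0, 0]
R5 ← R5 − R2: [0, 0]
2 pivots among 2 columns.
Every column is a pivot column, so the columns are linearly independent.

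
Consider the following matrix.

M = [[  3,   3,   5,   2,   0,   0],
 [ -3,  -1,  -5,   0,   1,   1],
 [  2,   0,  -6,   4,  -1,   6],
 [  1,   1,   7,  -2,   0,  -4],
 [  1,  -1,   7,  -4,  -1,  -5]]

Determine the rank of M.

Row reduce to echelon form.
R2 ← R2 + R1: [0, 2, 0, 2, 1, 1]
R3 ← R3 − (2/3)·R1: [0, -2, -28/3, 8/3, -1, 6]
R4 ← R4 − (1/3)·R1: [0, 0, 16/3, -8/3, 0, -4]
R5 ← R5 − (1/3)·R1: [0, -2, 16/3, -14/3, -1, -5]
R3 ← R3 + R2: [0, 0, -28/3, 14/3, 0, 7]
R5 ← R5 + R2: [0, 0, 16/3, -8/3, 0, -4]
R4 ← R4 + (4/7)·R3: [0, 0, 0, 0, 0, 0]
R5 ← R5 + (4/7)·R3: [0, 0, 0, 0, 0, 0]
Echelon form has 3 nonzero rows, so rank(M) = 3.

3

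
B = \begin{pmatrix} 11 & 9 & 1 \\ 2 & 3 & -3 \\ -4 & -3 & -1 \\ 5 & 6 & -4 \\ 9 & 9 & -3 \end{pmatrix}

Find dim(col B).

Row reduce to echelon form.
R2 ← R2 − (2/11)·R1: [0, 15/11, -35/11]
R3 ← R3 + (4/11)·R1: [0, 3/11, -7/11]
R4 ← R4 − (5/11)·R1: [0, 21/11, -49/11]
R5 ← R5 − (9/11)·R1: [0, 18/11, -42/11]
R3 ← R3 − (1/5)·R2: [0, 0, 0]
R4 ← R4 − (7/5)·R2: [0, 0, 0]
R5 ← R5 − (6/5)·R2: [0, 0, 0]
Echelon form has 2 nonzero rows, so rank(B) = 2.
The column space has dimension equal to the rank: 2.

2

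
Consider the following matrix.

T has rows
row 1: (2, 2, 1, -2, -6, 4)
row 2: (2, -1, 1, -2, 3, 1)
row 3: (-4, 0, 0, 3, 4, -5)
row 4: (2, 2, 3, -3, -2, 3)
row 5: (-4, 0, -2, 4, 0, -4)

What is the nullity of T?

3

Row reduce to echelon form.
R2 ← R2 − R1: [0, -3, 0, 0, 9, -3]
R3 ← R3 + (2)·R1: [0, 4, 2, -1, -8, 3]
R4 ← R4 − R1: [0, 0, 2, -1, 4, -1]
R5 ← R5 + (2)·R1: [0, 4, 0, 0, -12, 4]
R3 ← R3 + (4/3)·R2: [0, 0, 2, -1, 4, -1]
R5 ← R5 + (4/3)·R2: [0, 0, 0, 0, 0, 0]
R4 ← R4 − R3: [0, 0, 0, 0, 0, 0]
3 nonzero rows, so rank(T) = 3.
T has 6 columns; by rank–nullity, nullity = 6 − 3 = 3.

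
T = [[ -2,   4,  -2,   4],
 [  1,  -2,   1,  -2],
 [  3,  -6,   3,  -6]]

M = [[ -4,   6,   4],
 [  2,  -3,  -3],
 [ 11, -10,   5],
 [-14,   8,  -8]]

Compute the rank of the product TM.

1

First compute TM:
[[-62,  28, -62],
 [ 31, -14,  31],
 [ 93, -42,  93]]
Now row reduce the product.
R2 ← R2 + (1/2)·R1: [0, 0, 0]
R3 ← R3 + (3/2)·R1: [0, 0, 0]
1 nonzero row, so rank(TM) = 1.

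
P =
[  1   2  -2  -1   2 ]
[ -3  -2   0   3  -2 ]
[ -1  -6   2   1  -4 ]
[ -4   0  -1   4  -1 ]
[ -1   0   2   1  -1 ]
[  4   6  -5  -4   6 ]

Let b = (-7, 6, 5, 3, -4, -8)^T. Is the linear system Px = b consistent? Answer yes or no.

Row reduce the augmented matrix [P | b].
R2 ← R2 + (3)·R1: [0, 4, -6, 0, 4, -15]
R3 ← R3 + R1: [0, -4, 0, 0, -2, -2]
R4 ← R4 + (4)·R1: [0, 8, -9, 0, 7, -25]
R5 ← R5 + R1: [0, 2, 0, 0, 1, -11]
R6 ← R6 − (4)·R1: [0, -2, 3, 0, -2, 20]
R3 ← R3 + R2: [0, 0, -6, 0, 2, -17]
R4 ← R4 − (2)·R2: [0, 0, 3, 0, -1, 5]
R5 ← R5 − (1/2)·R2: [0, 0, 3, 0, -1, -7/2]
R6 ← R6 + (1/2)·R2: [0, 0, 0, 0, 0, 25/2]
R4 ← R4 + (1/2)·R3: [0, 0, 0, 0, 0, -7/2]
R5 ← R5 + (1/2)·R3: [0, 0, 0, 0, 0, -12]
R5 ← R5 − (24/7)·R4: [0, 0, 0, 0, 0, 0]
R6 ← R6 + (25/7)·R4: [0, 0, 0, 0, 0, 0]
The echelon form has 4 nonzero rows; the last pivot sits in the augmented column, so rank(P) = 3 but rank([P|b]) = 4.
Since the ranks differ, the system is inconsistent.

no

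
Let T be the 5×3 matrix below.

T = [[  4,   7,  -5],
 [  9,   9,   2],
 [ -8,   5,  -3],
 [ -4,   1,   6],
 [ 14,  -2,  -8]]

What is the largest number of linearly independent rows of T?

3

Row reduce to echelon form.
R2 ← R2 − (9/4)·R1: [0, -27/4, 53/4]
R3 ← R3 + (2)·R1: [0, 19, -13]
R4 ← R4 + R1: [0, 8, 1]
R5 ← R5 − (7/2)·R1: [0, -53/2, 19/2]
R3 ← R3 + (76/27)·R2: [0, 0, 656/27]
R4 ← R4 + (32/27)·R2: [0, 0, 451/27]
R5 ← R5 − (106/27)·R2: [0, 0, -1148/27]
R4 ← R4 − (11/16)·R3: [0, 0, 0]
R5 ← R5 + (7/4)·R3: [0, 0, 0]
Echelon form has 3 nonzero rows, so rank(T) = 3.
The rank gives the maximum number of linearly independent rows: 3.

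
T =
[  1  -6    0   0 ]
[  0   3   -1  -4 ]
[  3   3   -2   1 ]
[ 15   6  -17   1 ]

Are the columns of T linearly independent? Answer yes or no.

Row reduce T to echelon form.
R3 ← R3 − (3)·R1: [0, 21, -2, 1]
R4 ← R4 − (15)·R1: [0, 96, -17, 1]
R3 ← R3 − (7)·R2: [0, 0, 5, 29]
R4 ← R4 − (32)·R2: [0, 0, 15, 129]
R4 ← R4 − (3)·R3: [0, 0, 0, 42]
4 pivots among 4 columns.
Every column is a pivot column, so the columns are linearly independent.

yes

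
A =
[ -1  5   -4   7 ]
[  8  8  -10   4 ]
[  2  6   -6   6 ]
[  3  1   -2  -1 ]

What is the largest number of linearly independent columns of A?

Row reduce to echelon form.
R2 ← R2 + (8)·R1: [0, 48, -42, 60]
R3 ← R3 + (2)·R1: [0, 16, -14, 20]
R4 ← R4 + (3)·R1: [0, 16, -14, 20]
R3 ← R3 − (1/3)·R2: [0, 0, 0, 0]
R4 ← R4 − (1/3)·R2: [0, 0, 0, 0]
Echelon form has 2 nonzero rows, so rank(A) = 2.
The rank gives the maximum number of linearly independent columns: 2.

2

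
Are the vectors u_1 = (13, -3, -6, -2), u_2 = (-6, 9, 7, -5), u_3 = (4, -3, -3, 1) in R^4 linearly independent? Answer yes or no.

Form the matrix with these vectors as rows and row reduce.
R2 ← R2 + (6/13)·R1: [0, 99/13, 55/13, -77/13]
R3 ← R3 − (4/13)·R1: [0, -27/13, -15/13, 21/13]
R3 ← R3 + (3/11)·R2: [0, 0, 0, 0]
2 nonzero rows, so the 3 vectors span a space of dimension 2.
Since 2 < 3, the vectors are linearly dependent.

no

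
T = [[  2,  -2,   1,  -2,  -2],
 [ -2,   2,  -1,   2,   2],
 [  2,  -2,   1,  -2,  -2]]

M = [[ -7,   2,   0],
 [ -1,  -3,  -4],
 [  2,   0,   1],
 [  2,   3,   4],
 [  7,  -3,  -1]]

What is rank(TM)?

First compute TM:
[[-28,  10,   3],
 [ 28, -10,  -3],
 [-28,  10,   3]]
Now row reduce the product.
R2 ← R2 + R1: [0, 0, 0]
R3 ← R3 − R1: [0, 0, 0]
1 nonzero row, so rank(TM) = 1.

1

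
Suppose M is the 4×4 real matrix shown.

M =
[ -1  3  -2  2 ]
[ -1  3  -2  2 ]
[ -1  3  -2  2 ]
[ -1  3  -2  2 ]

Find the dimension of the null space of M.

3

Row reduce to echelon form.
R2 ← R2 − R1: [0, 0, 0, 0]
R3 ← R3 − R1: [0, 0, 0, 0]
R4 ← R4 − R1: [0, 0, 0, 0]
1 nonzero row, so rank(M) = 1.
M has 4 columns; by rank–nullity, nullity = 4 − 1 = 3.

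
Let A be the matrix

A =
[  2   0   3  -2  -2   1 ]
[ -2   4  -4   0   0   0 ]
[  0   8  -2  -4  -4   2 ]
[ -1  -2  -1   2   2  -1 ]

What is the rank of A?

Row reduce to echelon form.
R2 ← R2 + R1: [0, 4, -1, -2, -2, 1]
R4 ← R4 + (1/2)·R1: [0, -2, 1/2, 1, 1, -1/2]
R3 ← R3 − (2)·R2: [0, 0, 0, 0, 0, 0]
R4 ← R4 + (1/2)·R2: [0, 0, 0, 0, 0, 0]
Echelon form has 2 nonzero rows, so rank(A) = 2.

2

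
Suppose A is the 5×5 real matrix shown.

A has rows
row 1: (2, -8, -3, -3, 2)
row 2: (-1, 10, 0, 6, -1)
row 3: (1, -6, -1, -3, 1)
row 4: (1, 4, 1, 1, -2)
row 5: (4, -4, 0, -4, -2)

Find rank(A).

3

Row reduce to echelon form.
R2 ← R2 + (1/2)·R1: [0, 6, -3/2, 9/2, 0]
R3 ← R3 − (1/2)·R1: [0, -2, 1/2, -3/2, 0]
R4 ← R4 − (1/2)·R1: [0, 8, 5/2, 5/2, -3]
R5 ← R5 − (2)·R1: [0, 12, 6, 2, -6]
R3 ← R3 + (1/3)·R2: [0, 0, 0, 0, 0]
R4 ← R4 − (4/3)·R2: [0, 0, 9/2, -7/2, -3]
R5 ← R5 − (2)·R2: [0, 0, 9, -7, -6]
Swap R3 ↔ R4
R5 ← R5 − (2)·R3: [0, 0, 0, 0, 0]
Echelon form has 3 nonzero rows, so rank(A) = 3.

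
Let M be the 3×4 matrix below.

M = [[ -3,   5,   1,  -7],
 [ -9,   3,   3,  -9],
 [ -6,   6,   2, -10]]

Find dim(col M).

2

Row reduce to echelon form.
R2 ← R2 − (3)·R1: [0, -12, 0, 12]
R3 ← R3 − (2)·R1: [0, -4, 0, 4]
R3 ← R3 − (1/3)·R2: [0, 0, 0, 0]
Echelon form has 2 nonzero rows, so rank(M) = 2.
The column space has dimension equal to the rank: 2.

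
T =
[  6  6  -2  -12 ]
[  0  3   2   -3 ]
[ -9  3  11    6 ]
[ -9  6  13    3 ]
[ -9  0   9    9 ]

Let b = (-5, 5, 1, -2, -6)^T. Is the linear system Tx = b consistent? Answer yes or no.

no

Row reduce the augmented matrix [T | b].
R3 ← R3 + (3/2)·R1: [0, 12, 8, -12, -13/2]
R4 ← R4 + (3/2)·R1: [0, 15, 10, -15, -19/2]
R5 ← R5 + (3/2)·R1: [0, 9, 6, -9, -27/2]
R3 ← R3 − (4)·R2: [0, 0, 0, 0, -53/2]
R4 ← R4 − (5)·R2: [0, 0, 0, 0, -69/2]
R5 ← R5 − (3)·R2: [0, 0, 0, 0, -57/2]
R4 ← R4 − (69/53)·R3: [0, 0, 0, 0, 0]
R5 ← R5 − (57/53)·R3: [0, 0, 0, 0, 0]
The echelon form has 3 nonzero rows; the last pivot sits in the augmented column, so rank(T) = 2 but rank([T|b]) = 3.
Since the ranks differ, the system is inconsistent.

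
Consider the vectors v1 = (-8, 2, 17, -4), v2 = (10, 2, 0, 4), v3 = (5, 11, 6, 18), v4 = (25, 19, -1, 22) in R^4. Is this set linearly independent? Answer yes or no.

Form the matrix with these vectors as rows and row reduce.
R2 ← R2 + (5/4)·R1: [0, 9/2, 85/4, -1]
R3 ← R3 + (5/8)·R1: [0, 49/4, 133/8, 31/2]
R4 ← R4 + (25/8)·R1: [0, 101/4, 417/8, 19/2]
R3 ← R3 − (49/18)·R2: [0, 0, -371/9, 164/9]
R4 ← R4 − (101/18)·R2: [0, 0, -604/9, 136/9]
R4 ← R4 − (604/371)·R3: [0, 0, 0, -5400/371]
4 nonzero rows, so the 4 vectors span a space of dimension 4.
Since 4 = 4, the vectors are linearly independent.

yes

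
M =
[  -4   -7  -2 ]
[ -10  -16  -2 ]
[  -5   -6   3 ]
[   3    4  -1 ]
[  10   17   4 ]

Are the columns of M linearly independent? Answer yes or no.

Row reduce M to echelon form.
R2 ← R2 − (5/2)·R1: [0, 3/2, 3]
R3 ← R3 − (5/4)·R1: [0, 11/4, 11/2]
R4 ← R4 + (3/4)·R1: [0, -5/4, -5/2]
R5 ← R5 + (5/2)·R1: [0, -1/2, -1]
R3 ← R3 − (11/6)·R2: [0, 0, 0]
R4 ← R4 + (5/6)·R2: [0, 0, 0]
R5 ← R5 + (1/3)·R2: [0, 0, 0]
2 pivots among 3 columns.
Only 2 < 3 pivot columns, so the columns are linearly dependent.

no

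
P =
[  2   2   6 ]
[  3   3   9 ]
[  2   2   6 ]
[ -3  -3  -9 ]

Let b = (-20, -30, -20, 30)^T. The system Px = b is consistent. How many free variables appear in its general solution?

Row reduce the augmented matrix [P | b].
R2 ← R2 − (3/2)·R1: [0, 0, 0, 0]
R3 ← R3 − R1: [0, 0, 0, 0]
R4 ← R4 + (3/2)·R1: [0, 0, 0, 0]
The echelon form has 1 nonzero rows, and every pivot lies in the first 3 columns, so rank(P) = rank([P|b]) = 1.
The system is consistent.
Free variables = (unknowns) − (rank) = 3 − 1 = 2.

2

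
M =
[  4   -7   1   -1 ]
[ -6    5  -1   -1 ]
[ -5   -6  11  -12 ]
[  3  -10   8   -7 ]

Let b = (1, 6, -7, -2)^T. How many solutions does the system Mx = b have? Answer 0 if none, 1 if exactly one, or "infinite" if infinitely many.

Row reduce the augmented matrix [M | b].
R2 ← R2 + (3/2)·R1: [0, -11/2, 1/2, -5/2, 15/2]
R3 ← R3 + (5/4)·R1: [0, -59/4, 49/4, -53/4, -23/4]
R4 ← R4 − (3/4)·R1: [0, -19/4, 29/4, -25/4, -11/4]
R3 ← R3 − (59/22)·R2: [0, 0, 120/11, -72/11, -569/22]
R4 ← R4 − (19/22)·R2: [0, 0, 75/11, -45/11, -203/22]
R4 ← R4 − (5/8)·R3: [0, 0, 0, 0, 111/16]
The echelon form has 4 nonzero rows; the last pivot sits in the augmented column, so rank(M) = 3 but rank([M|b]) = 4.
Since the ranks differ, the system is inconsistent.
It has no solutions.

0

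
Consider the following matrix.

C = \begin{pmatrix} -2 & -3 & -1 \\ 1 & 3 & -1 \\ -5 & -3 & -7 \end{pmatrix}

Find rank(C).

2

Row reduce to echelon form.
R2 ← R2 + (1/2)·R1: [0, 3/2, -3/2]
R3 ← R3 − (5/2)·R1: [0, 9/2, -9/2]
R3 ← R3 − (3)·R2: [0, 0, 0]
Echelon form has 2 nonzero rows, so rank(C) = 2.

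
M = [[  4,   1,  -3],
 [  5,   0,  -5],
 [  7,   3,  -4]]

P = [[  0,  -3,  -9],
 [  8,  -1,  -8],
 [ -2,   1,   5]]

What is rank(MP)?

First compute MP:
[[ 14, -16, -59],
 [ 10, -20, -70],
 [ 32, -28, -107]]
Now row reduce the product.
R2 ← R2 − (5/7)·R1: [0, -60/7, -195/7]
R3 ← R3 − (16/7)·R1: [0, 60/7, 195/7]
R3 ← R3 + R2: [0, 0, 0]
2 nonzero rows, so rank(MP) = 2.

2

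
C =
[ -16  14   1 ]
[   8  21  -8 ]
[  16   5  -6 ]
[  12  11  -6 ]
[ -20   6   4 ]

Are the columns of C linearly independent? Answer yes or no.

Row reduce C to echelon form.
R2 ← R2 + (1/2)·R1: [0, 28, -15/2]
R3 ← R3 + R1: [0, 19, -5]
R4 ← R4 + (3/4)·R1: [0, 43/2, -21/4]
R5 ← R5 − (5/4)·R1: [0, -23/2, 11/4]
R3 ← R3 − (19/28)·R2: [0, 0, 5/56]
R4 ← R4 − (43/56)·R2: [0, 0, 57/112]
R5 ← R5 + (23/56)·R2: [0, 0, -37/112]
R4 ← R4 − (57/10)·R3: [0, 0, 0]
R5 ← R5 + (37/10)·R3: [0, 0, 0]
3 pivots among 3 columns.
Every column is a pivot column, so the columns are linearly independent.

yes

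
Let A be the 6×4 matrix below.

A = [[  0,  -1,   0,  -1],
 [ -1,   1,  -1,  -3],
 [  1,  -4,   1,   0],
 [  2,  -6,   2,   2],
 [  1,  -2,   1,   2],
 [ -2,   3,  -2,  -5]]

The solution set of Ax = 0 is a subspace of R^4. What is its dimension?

2

Row reduce to echelon form.
Swap R1 ↔ R2
R3 ← R3 + R1: [0, -3, 0, -3]
R4 ← R4 + (2)·R1: [0, -4, 0, -4]
R5 ← R5 + R1: [0, -1, 0, -1]
R6 ← R6 − (2)·R1: [0, 1, 0, 1]
R3 ← R3 − (3)·R2: [0, 0, 0, 0]
R4 ← R4 − (4)·R2: [0, 0, 0, 0]
R5 ← R5 − R2: [0, 0, 0, 0]
R6 ← R6 + R2: [0, 0, 0, 0]
2 nonzero rows, so rank(A) = 2.
A has 4 columns; by rank–nullity, nullity = 4 − 2 = 2.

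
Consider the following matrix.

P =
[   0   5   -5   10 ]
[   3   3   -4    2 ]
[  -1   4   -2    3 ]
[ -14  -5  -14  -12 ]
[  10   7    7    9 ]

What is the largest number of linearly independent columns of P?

Row reduce to echelon form.
Swap R1 ↔ R2
R3 ← R3 + (1/3)·R1: [0, 5, -10/3, 11/3]
R4 ← R4 + (14/3)·R1: [0, 9, -98/3, -8/3]
R5 ← R5 − (10/3)·R1: [0, -3, 61/3, 7/3]
R3 ← R3 − R2: [0, 0, 5/3, -19/3]
R4 ← R4 − (9/5)·R2: [0, 0, -71/3, -62/3]
R5 ← R5 + (3/5)·R2: [0, 0, 52/3, 25/3]
R4 ← R4 + (71/5)·R3: [0, 0, 0, -553/5]
R5 ← R5 − (52/5)·R3: [0, 0, 0, 371/5]
R5 ← R5 + (53/79)·R4: [0, 0, 0, 0]
Echelon form has 4 nonzero rows, so rank(P) = 4.
The rank gives the maximum number of linearly independent columns: 4.

4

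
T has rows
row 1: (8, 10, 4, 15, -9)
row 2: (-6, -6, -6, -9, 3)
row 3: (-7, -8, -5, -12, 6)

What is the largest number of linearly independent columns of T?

2

Row reduce to echelon form.
R2 ← R2 + (3/4)·R1: [0, 3/2, -3, 9/4, -15/4]
R3 ← R3 + (7/8)·R1: [0, 3/4, -3/2, 9/8, -15/8]
R3 ← R3 − (1/2)·R2: [0, 0, 0, 0, 0]
Echelon form has 2 nonzero rows, so rank(T) = 2.
The rank gives the maximum number of linearly independent columns: 2.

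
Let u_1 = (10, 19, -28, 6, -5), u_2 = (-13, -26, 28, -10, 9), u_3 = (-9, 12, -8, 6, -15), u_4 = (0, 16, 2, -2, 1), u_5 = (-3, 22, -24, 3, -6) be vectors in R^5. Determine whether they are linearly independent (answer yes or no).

Form the matrix with these vectors as rows and row reduce.
R2 ← R2 + (13/10)·R1: [0, -13/10, -42/5, -11/5, 5/2]
R3 ← R3 + (9/10)·R1: [0, 291/10, -166/5, 57/5, -39/2]
R5 ← R5 + (3/10)·R1: [0, 277/10, -162/5, 24/5, -15/2]
R3 ← R3 + (291/13)·R2: [0, 0, -2876/13, -492/13, 474/13]
R4 ← R4 + (160/13)·R2: [0, 0, -1318/13, -378/13, 413/13]
R5 ← R5 + (277/13)·R2: [0, 0, -2748/13, -547/13, 595/13]
R4 ← R4 − (659/1438)·R3: [0, 0, 0, -8436/719, 10828/719]
R5 ← R5 − (687/719)·R3: [0, 0, 0, -4253/719, 7859/719]
R5 ← R5 − (4253/8436)·R4: [0, 0, 0, 0, 7040/2109]
5 nonzero rows, so the 5 vectors span a space of dimension 5.
Since 5 = 5, the vectors are linearly independent.

yes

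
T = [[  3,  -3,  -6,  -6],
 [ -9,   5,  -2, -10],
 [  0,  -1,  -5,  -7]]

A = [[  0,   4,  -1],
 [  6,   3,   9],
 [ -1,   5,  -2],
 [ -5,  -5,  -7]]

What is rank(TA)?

2

First compute TA:
[[ 18,   3,  24],
 [ 82,  19, 128],
 [ 34,   7,  50]]
Now row reduce the product.
R2 ← R2 − (41/9)·R1: [0, 16/3, 56/3]
R3 ← R3 − (17/9)·R1: [0, 4/3, 14/3]
R3 ← R3 − (1/4)·R2: [0, 0, 0]
2 nonzero rows, so rank(TA) = 2.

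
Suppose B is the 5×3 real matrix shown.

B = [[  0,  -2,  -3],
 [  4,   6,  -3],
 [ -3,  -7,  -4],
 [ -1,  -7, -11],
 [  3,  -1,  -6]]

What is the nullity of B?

0

Row reduce to echelon form.
Swap R1 ↔ R2
R3 ← R3 + (3/4)·R1: [0, -5/2, -25/4]
R4 ← R4 + (1/4)·R1: [0, -11/2, -47/4]
R5 ← R5 − (3/4)·R1: [0, -11/2, -15/4]
R3 ← R3 − (5/4)·R2: [0, 0, -5/2]
R4 ← R4 − (11/4)·R2: [0, 0, -7/2]
R5 ← R5 − (11/4)·R2: [0, 0, 9/2]
R4 ← R4 − (7/5)·R3: [0, 0, 0]
R5 ← R5 + (9/5)·R3: [0, 0, 0]
3 nonzero rows, so rank(B) = 3.
B has 3 columns; by rank–nullity, nullity = 3 − 3 = 0.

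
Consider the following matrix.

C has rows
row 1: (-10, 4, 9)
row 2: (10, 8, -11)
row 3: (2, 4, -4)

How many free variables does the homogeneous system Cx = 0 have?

Row reduce to echelon form.
R2 ← R2 + R1: [0, 12, -2]
R3 ← R3 + (1/5)·R1: [0, 24/5, -11/5]
R3 ← R3 − (2/5)·R2: [0, 0, -7/5]
3 nonzero rows, so rank(C) = 3.
C has 3 columns; by rank–nullity, nullity = 3 − 3 = 0.

0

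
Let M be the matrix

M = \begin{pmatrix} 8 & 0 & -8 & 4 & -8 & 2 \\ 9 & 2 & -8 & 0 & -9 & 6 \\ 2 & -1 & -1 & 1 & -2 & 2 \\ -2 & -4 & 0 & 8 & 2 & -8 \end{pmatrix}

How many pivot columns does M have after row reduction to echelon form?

3

Row reduce to echelon form.
R2 ← R2 − (9/8)·R1: [0, 2, 1, -9/2, 0, 15/4]
R3 ← R3 − (1/4)·R1: [0, -1, 1, 0, 0, 3/2]
R4 ← R4 + (1/4)·R1: [0, -4, -2, 9, 0, -15/2]
R3 ← R3 + (1/2)·R2: [0, 0, 3/2, -9/4, 0, 27/8]
R4 ← R4 + (2)·R2: [0, 0, 0, 0, 0, 0]
Echelon form has 3 nonzero rows, so rank(M) = 3.
Each nonzero row contributes one pivot column: 3 pivot columns.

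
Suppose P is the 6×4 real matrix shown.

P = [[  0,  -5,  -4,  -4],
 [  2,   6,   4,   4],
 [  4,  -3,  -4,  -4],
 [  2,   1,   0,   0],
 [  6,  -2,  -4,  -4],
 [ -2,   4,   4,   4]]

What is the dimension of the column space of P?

2

Row reduce to echelon form.
Swap R1 ↔ R2
R3 ← R3 − (2)·R1: [0, -15, -12, -12]
R4 ← R4 − R1: [0, -5, -4, -4]
R5 ← R5 − (3)·R1: [0, -20, -16, -16]
R6 ← R6 + R1: [0, 10, 8, 8]
R3 ← R3 − (3)·R2: [0, 0, 0, 0]
R4 ← R4 − R2: [0, 0, 0, 0]
R5 ← R5 − (4)·R2: [0, 0, 0, 0]
R6 ← R6 + (2)·R2: [0, 0, 0, 0]
Echelon form has 2 nonzero rows, so rank(P) = 2.
The column space has dimension equal to the rank: 2.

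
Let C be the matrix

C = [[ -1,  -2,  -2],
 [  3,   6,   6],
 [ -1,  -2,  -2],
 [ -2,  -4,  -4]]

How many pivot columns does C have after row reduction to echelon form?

Row reduce to echelon form.
R2 ← R2 + (3)·R1: [0, 0, 0]
R3 ← R3 − R1: [0, 0, 0]
R4 ← R4 − (2)·R1: [0, 0, 0]
Echelon form has 1 nonzero row, so rank(C) = 1.
Each nonzero row contributes one pivot column: 1 pivot columns.

1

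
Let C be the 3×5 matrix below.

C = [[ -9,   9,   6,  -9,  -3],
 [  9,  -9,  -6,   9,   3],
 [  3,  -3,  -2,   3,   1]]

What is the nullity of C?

Row reduce to echelon form.
R2 ← R2 + R1: [0, 0, 0, 0, 0]
R3 ← R3 + (1/3)·R1: [0, 0, 0, 0, 0]
1 nonzero row, so rank(C) = 1.
C has 5 columns; by rank–nullity, nullity = 5 − 1 = 4.

4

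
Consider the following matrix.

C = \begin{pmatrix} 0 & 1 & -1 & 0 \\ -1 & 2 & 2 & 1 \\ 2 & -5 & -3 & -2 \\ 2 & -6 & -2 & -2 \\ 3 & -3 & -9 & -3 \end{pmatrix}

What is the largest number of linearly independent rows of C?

2

Row reduce to echelon form.
Swap R1 ↔ R2
R3 ← R3 + (2)·R1: [0, -1, 1, 0]
R4 ← R4 + (2)·R1: [0, -2, 2, 0]
R5 ← R5 + (3)·R1: [0, 3, -3, 0]
R3 ← R3 + R2: [0, 0, 0, 0]
R4 ← R4 + (2)·R2: [0, 0, 0, 0]
R5 ← R5 − (3)·R2: [0, 0, 0, 0]
Echelon form has 2 nonzero rows, so rank(C) = 2.
The rank gives the maximum number of linearly independent rows: 2.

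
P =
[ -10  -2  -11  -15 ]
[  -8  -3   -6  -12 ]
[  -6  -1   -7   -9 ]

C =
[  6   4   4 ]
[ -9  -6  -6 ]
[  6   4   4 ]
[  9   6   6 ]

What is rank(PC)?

1

First compute PC:
[[-243, -162, -162],
 [-165, -110, -110],
 [-150, -100, -100]]
Now row reduce the product.
R2 ← R2 − (55/81)·R1: [0, 0, 0]
R3 ← R3 − (50/81)·R1: [0, 0, 0]
1 nonzero row, so rank(PC) = 1.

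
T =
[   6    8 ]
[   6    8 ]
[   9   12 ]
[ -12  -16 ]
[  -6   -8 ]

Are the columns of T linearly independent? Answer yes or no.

no

Row reduce T to echelon form.
R2 ← R2 − R1: [0, 0]
R3 ← R3 − (3/2)·R1: [0, 0]
R4 ← R4 + (2)·R1: [0, 0]
R5 ← R5 + R1: [0, 0]
1 pivot among 2 columns.
Only 1 < 2 pivot columns, so the columns are linearly dependent.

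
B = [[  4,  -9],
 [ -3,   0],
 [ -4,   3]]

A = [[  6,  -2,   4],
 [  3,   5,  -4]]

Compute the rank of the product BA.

First compute BA:
[[ -3, -53,  52],
 [-18,   6, -12],
 [-15,  23, -28]]
Now row reduce the product.
R2 ← R2 − (6)·R1: [0, 324, -324]
R3 ← R3 − (5)·R1: [0, 288, -288]
R3 ← R3 − (8/9)·R2: [0, 0, 0]
2 nonzero rows, so rank(BA) = 2.

2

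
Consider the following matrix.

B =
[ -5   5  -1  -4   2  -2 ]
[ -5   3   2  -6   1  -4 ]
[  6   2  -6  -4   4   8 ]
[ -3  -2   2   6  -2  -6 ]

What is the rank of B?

Row reduce to echelon form.
R2 ← R2 − R1: [0, -2, 3, -2, -1, -2]
R3 ← R3 + (6/5)·R1: [0, 8, -36/5, -44/5, 32/5, 28/5]
R4 ← R4 − (3/5)·R1: [0, -5, 13/5, 42/5, -16/5, -24/5]
R3 ← R3 + (4)·R2: [0, 0, 24/5, -84/5, 12/5, -12/5]
R4 ← R4 − (5/2)·R2: [0, 0, -49/10, 67/5, -7/10, 1/5]
R4 ← R4 + (49/48)·R3: [0, 0, 0, -15/4, 7/4, -9/4]
Echelon form has 4 nonzero rows, so rank(B) = 4.

4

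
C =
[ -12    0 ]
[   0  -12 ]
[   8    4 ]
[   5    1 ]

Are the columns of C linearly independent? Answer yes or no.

Row reduce C to echelon form.
R3 ← R3 + (2/3)·R1: [0, 4]
R4 ← R4 + (5/12)·R1: [0, 1]
R3 ← R3 + (1/3)·R2: [0, 0]
R4 ← R4 + (1/12)·R2: [0, 0]
2 pivots among 2 columns.
Every column is a pivot column, so the columns are linearly independent.

yes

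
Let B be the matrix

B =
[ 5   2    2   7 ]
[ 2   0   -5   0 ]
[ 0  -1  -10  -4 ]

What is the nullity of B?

1

Row reduce to echelon form.
R2 ← R2 − (2/5)·R1: [0, -4/5, -29/5, -14/5]
R3 ← R3 − (5/4)·R2: [0, 0, -11/4, -1/2]
3 nonzero rows, so rank(B) = 3.
B has 4 columns; by rank–nullity, nullity = 4 − 3 = 1.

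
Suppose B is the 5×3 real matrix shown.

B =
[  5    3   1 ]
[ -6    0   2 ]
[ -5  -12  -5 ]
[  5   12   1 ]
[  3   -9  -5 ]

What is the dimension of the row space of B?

Row reduce to echelon form.
R2 ← R2 + (6/5)·R1: [0, 18/5, 16/5]
R3 ← R3 + R1: [0, -9, -4]
R4 ← R4 − R1: [0, 9, 0]
R5 ← R5 − (3/5)·R1: [0, -54/5, -28/5]
R3 ← R3 + (5/2)·R2: [0, 0, 4]
R4 ← R4 − (5/2)·R2: [0, 0, -8]
R5 ← R5 + (3)·R2: [0, 0, 4]
R4 ← R4 + (2)·R3: [0, 0, 0]
R5 ← R5 − R3: [0, 0, 0]
Echelon form has 3 nonzero rows, so rank(B) = 3.
The row space has dimension equal to the rank: 3.

3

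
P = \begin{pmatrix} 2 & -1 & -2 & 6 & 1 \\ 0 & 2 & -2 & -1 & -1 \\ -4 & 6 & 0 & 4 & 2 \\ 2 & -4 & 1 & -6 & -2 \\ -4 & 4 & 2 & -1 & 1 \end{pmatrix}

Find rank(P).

Row reduce to echelon form.
R3 ← R3 + (2)·R1: [0, 4, -4, 16, 4]
R4 ← R4 − R1: [0, -3, 3, -12, -3]
R5 ← R5 + (2)·R1: [0, 2, -2, 11, 3]
R3 ← R3 − (2)·R2: [0, 0, 0, 18, 6]
R4 ← R4 + (3/2)·R2: [0, 0, 0, -27/2, -9/2]
R5 ← R5 − R2: [0, 0, 0, 12, 4]
R4 ← R4 + (3/4)·R3: [0, 0, 0, 0, 0]
R5 ← R5 − (2/3)·R3: [0, 0, 0, 0, 0]
Echelon form has 3 nonzero rows, so rank(P) = 3.

3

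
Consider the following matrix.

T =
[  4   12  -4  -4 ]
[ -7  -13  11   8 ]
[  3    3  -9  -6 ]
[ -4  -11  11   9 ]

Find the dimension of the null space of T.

Row reduce to echelon form.
R2 ← R2 + (7/4)·R1: [0, 8, 4, 1]
R3 ← R3 − (3/4)·R1: [0, -6, -6, -3]
R4 ← R4 + R1: [0, 1, 7, 5]
R3 ← R3 + (3/4)·R2: [0, 0, -3, -9/4]
R4 ← R4 − (1/8)·R2: [0, 0, 13/2, 39/8]
R4 ← R4 + (13/6)·R3: [0, 0, 0, 0]
3 nonzero rows, so rank(T) = 3.
T has 4 columns; by rank–nullity, nullity = 4 − 3 = 1.

1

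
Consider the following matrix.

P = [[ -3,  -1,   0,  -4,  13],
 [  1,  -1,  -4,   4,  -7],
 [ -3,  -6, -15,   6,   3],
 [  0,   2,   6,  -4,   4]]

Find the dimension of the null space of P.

Row reduce to echelon form.
R2 ← R2 + (1/3)·R1: [0, -4/3, -4, 8/3, -8/3]
R3 ← R3 − R1: [0, -5, -15, 10, -10]
R3 ← R3 − (15/4)·R2: [0, 0, 0, 0, 0]
R4 ← R4 + (3/2)·R2: [0, 0, 0, 0, 0]
2 nonzero rows, so rank(P) = 2.
P has 5 columns; by rank–nullity, nullity = 5 − 2 = 3.

3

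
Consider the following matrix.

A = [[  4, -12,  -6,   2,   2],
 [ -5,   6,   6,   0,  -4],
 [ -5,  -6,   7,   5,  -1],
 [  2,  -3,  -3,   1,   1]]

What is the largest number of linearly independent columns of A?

Row reduce to echelon form.
R2 ← R2 + (5/4)·R1: [0, -9, -3/2, 5/2, -3/2]
R3 ← R3 + (5/4)·R1: [0, -21, -1/2, 15/2, 3/2]
R4 ← R4 − (1/2)·R1: [0, 3, 0, 0, 0]
R3 ← R3 − (7/3)·R2: [0, 0, 3, 5/3, 5]
R4 ← R4 + (1/3)·R2: [0, 0, -1/2, 5/6, -1/2]
R4 ← R4 + (1/6)·R3: [0, 0, 0, 10/9, 1/3]
Echelon form has 4 nonzero rows, so rank(A) = 4.
The rank gives the maximum number of linearly independent columns: 4.

4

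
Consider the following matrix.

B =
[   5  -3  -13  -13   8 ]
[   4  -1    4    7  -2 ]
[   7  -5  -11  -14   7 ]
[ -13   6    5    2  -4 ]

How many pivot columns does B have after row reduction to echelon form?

3

Row reduce to echelon form.
R2 ← R2 − (4/5)·R1: [0, 7/5, 72/5, 87/5, -42/5]
R3 ← R3 − (7/5)·R1: [0, -4/5, 36/5, 21/5, -21/5]
R4 ← R4 + (13/5)·R1: [0, -9/5, -144/5, -159/5, 84/5]
R3 ← R3 + (4/7)·R2: [0, 0, 108/7, 99/7, -9]
R4 ← R4 + (9/7)·R2: [0, 0, -72/7, -66/7, 6]
R4 ← R4 + (2/3)·R3: [0, 0, 0, 0, 0]
Echelon form has 3 nonzero rows, so rank(B) = 3.
Each nonzero row contributes one pivot column: 3 pivot columns.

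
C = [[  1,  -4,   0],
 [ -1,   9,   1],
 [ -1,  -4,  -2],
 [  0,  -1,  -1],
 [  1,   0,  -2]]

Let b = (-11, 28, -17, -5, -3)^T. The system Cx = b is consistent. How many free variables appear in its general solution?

Row reduce the augmented matrix [C | b].
R2 ← R2 + R1: [0, 5, 1, 17]
R3 ← R3 + R1: [0, -8, -2, -28]
R5 ← R5 − R1: [0, 4, -2, 8]
R3 ← R3 + (8/5)·R2: [0, 0, -2/5, -4/5]
R4 ← R4 + (1/5)·R2: [0, 0, -4/5, -8/5]
R5 ← R5 − (4/5)·R2: [0, 0, -14/5, -28/5]
R4 ← R4 − (2)·R3: [0, 0, 0, 0]
R5 ← R5 − (7)·R3: [0, 0, 0, 0]
The echelon form has 3 nonzero rows, and every pivot lies in the first 3 columns, so rank(C) = rank([C|b]) = 3.
The system is consistent.
Free variables = (unknowns) − (rank) = 3 − 3 = 0.

0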